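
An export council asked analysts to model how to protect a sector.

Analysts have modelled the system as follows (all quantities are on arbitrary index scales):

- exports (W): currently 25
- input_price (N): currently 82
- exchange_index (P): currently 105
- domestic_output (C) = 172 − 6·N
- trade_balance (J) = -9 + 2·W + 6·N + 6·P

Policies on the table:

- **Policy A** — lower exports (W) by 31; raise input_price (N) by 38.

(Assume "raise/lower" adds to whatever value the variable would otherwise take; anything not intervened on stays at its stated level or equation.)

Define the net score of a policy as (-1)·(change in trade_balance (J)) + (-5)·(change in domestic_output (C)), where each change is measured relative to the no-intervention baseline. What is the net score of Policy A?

Baseline:
  W = 25
  N = 82
  P = 105
  C = 172 − 6·82 = -320
  J = -9 + 2·25 + 6·82 + 6·105 = 1163
Policy A (W − 31, N + 38):
  W = 25 − 31 = -6
  N = 82 + 38 = 120
  P = 105
  C = 172 − 6·120 = -548
  J = -9 + 2·(-6) + 6·120 + 6·105 = 1329
ΔJ = 1329 − 1163 = 166; ΔC = -548 − (-320) = -228
Score = (-1)·166 + (-5)·(-228) = 974

974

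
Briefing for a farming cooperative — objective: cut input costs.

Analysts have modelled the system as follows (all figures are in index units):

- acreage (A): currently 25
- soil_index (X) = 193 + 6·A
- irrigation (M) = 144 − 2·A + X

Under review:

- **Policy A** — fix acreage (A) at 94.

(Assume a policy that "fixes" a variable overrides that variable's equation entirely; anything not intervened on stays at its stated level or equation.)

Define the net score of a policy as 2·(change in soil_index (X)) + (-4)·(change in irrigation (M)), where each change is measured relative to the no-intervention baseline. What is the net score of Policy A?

-276

Baseline:
  A = 25
  X = 193 + 6·25 = 343
  M = 144 − 2·25 + 343 = 437
Policy A (A := 94):
  A = 94
  X = 193 + 6·94 = 757
  M = 144 − 2·94 + 757 = 713
ΔX = 757 − 343 = 414; ΔM = 713 − 437 = 276
Score = 2·414 + (-4)·276 = -276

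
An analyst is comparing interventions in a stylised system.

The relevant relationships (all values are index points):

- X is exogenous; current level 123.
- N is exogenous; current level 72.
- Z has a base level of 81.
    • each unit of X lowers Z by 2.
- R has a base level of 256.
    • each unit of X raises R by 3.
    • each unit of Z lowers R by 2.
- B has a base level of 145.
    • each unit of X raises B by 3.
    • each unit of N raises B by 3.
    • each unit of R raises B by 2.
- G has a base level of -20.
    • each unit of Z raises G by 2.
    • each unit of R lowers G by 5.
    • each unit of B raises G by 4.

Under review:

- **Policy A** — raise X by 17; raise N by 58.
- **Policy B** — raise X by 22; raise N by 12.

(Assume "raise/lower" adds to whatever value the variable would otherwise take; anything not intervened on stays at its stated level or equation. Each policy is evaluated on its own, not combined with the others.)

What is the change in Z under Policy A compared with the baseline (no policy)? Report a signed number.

-34

Baseline:
  X = 123
  Z = 81 − 2·123 = -165
Policy A (X + 17, N + 58):
  X = 123 + 17 = 140
  Z = 81 − 2·140 = -199
Change in Z: -199 − (-165) = -34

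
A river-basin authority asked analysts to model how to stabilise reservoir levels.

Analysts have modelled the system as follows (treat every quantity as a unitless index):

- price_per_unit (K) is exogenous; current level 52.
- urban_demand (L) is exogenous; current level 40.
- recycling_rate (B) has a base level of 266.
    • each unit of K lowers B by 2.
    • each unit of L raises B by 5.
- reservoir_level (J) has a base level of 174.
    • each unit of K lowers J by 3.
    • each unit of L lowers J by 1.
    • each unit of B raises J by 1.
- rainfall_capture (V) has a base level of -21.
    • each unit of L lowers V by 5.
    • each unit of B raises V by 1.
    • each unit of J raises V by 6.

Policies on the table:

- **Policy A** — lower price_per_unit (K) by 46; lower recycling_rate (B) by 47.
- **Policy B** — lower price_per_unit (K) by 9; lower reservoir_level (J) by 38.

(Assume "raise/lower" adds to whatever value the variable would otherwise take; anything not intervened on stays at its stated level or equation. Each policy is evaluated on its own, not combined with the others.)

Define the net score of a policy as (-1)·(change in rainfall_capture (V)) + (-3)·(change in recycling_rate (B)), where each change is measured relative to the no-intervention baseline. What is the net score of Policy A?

Baseline:
  K = 52
  L = 40
  B = 266 − 2·52 + 5·40 = 362
  J = 174 − 3·52 − 40 + 362 = 340
  V = -21 − 5·40 + 362 + 6·340 = 2181
Policy A (K − 46, B − 47):
  K = 52 − 46 = 6
  L = 40
  B = 266 − 2·6 + 5·40 (−47 from intervention) = 407
  J = 174 − 3·6 − 40 + 407 = 523
  V = -21 − 5·40 + 407 + 6·523 = 3324
ΔV = 3324 − 2181 = 1143; ΔB = 407 − 362 = 45
Score = (-1)·1143 + (-3)·45 = -1278

-1278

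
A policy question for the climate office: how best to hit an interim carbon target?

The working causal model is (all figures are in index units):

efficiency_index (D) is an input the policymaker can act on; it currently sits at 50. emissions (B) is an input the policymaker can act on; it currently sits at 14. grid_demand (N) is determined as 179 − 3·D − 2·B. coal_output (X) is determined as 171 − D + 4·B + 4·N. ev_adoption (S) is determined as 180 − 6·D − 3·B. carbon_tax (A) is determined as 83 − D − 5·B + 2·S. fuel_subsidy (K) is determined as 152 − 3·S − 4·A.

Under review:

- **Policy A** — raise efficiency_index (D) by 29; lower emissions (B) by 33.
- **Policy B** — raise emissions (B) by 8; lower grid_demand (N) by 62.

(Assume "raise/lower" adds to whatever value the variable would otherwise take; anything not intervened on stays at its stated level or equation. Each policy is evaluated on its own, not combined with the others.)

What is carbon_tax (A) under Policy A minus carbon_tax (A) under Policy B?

74

Policy A (D + 29, B − 33):
  D = 50 + 29 = 79
  B = 14 − 33 = -19
  S = 180 − 6·79 − 3·(-19) = -237
  A = 83 − 79 − 5·(-19) + 2·(-237) = -375
Policy B (B + 8, N − 62):
  D = 50
  B = 14 + 8 = 22
  S = 180 − 6·50 − 3·22 = -186
  A = 83 − 50 − 5·22 + 2·(-186) = -449
A: -375 − (-449) = 74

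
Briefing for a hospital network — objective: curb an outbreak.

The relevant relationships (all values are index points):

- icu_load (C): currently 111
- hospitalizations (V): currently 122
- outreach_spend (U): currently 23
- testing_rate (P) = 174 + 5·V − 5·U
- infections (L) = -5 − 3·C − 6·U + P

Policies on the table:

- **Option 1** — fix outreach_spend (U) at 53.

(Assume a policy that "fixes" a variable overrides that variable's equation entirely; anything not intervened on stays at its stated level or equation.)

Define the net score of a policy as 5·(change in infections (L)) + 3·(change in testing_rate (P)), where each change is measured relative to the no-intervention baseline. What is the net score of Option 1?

Baseline:
  C = 111
  V = 122
  U = 23
  P = 174 + 5·122 − 5·23 = 669
  L = -5 − 3·111 − 6·23 + 669 = 193
Option 1 (U := 53):
  C = 111
  V = 122
  U = 53
  P = 174 + 5·122 − 5·53 = 519
  L = -5 − 3·111 − 6·53 + 519 = -137
ΔL = -137 − 193 = -330; ΔP = 519 − 669 = -150
Score = 5·(-330) + 3·(-150) = -2100

-2100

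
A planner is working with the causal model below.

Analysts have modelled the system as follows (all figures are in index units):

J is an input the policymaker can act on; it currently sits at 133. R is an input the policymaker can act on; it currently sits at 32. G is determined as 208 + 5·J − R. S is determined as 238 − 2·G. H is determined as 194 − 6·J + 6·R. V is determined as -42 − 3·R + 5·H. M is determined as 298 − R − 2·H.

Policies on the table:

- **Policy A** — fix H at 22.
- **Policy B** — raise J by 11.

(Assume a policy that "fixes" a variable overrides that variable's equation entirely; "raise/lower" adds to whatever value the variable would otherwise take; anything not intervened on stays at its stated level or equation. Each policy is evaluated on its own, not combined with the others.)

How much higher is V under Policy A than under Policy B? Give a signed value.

Policy A (H := 22):
  J = 133
  R = 32
  H = 22
  V = -42 − 3·32 + 5·22 = -28
Policy B (J + 11):
  J = 133 + 11 = 144
  R = 32
  H = 194 − 6·144 + 6·32 = -478
  V = -42 − 3·32 + 5·(-478) = -2528
V: -28 − (-2528) = 2500

2500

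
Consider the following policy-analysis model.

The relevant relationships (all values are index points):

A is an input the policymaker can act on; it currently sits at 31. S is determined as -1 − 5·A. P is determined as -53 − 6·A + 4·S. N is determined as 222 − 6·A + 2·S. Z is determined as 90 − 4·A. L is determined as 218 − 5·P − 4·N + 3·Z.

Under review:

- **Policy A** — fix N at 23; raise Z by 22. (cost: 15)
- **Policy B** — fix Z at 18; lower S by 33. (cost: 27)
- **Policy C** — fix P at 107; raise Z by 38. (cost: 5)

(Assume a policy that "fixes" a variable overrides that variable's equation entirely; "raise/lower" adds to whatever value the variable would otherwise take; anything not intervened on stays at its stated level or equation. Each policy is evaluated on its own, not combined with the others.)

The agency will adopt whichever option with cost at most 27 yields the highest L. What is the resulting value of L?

Policy A (N := 23, Z + 22):
  A = 31
  S = -1 − 5·31 = -156
  P = -53 − 6·31 + 4·(-156) = -863
  N = 23
  Z = 90 − 4·31 (+22 from intervention) = -12
  L = 218 − 5·(-863) − 4·23 + 3·(-12) = 4405
Policy B (Z := 18, S − 33):
  A = 31
  S = -1 − 5·31 (−33 from intervention) = -189
  P = -53 − 6·31 + 4·(-189) = -995
  N = 222 − 6·31 + 2·(-189) = -342
  Z = 18
  L = 218 − 5·(-995) − 4·(-342) + 3·18 = 6615
Policy C (P := 107, Z + 38):
  A = 31
  S = -1 − 5·31 = -156
  P = 107
  N = 222 − 6·31 + 2·(-156) = -276
  Z = 90 − 4·31 (+38 from intervention) = 4
  L = 218 − 5·107 − 4·(-276) + 3·4 = 799
Comparing — Policy A: L=4405, Policy B: L=6615, Policy C: L=799. Highest is 6615 (Policy B).

6615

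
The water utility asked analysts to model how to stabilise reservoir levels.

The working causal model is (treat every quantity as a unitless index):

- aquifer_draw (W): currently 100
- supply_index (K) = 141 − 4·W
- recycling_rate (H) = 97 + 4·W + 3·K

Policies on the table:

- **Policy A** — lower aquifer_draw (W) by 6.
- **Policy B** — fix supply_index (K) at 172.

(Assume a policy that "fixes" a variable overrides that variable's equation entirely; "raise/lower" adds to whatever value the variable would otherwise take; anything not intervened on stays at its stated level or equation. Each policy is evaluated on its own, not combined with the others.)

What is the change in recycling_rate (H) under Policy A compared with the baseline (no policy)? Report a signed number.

48

Baseline:
  W = 100
  K = 141 − 4·100 = -259
  H = 97 + 4·100 + 3·(-259) = -280
Policy A (W − 6):
  W = 100 − 6 = 94
  K = 141 − 4·94 = -235
  H = 97 + 4·94 + 3·(-235) = -232
Change in H: -232 − (-280) = 48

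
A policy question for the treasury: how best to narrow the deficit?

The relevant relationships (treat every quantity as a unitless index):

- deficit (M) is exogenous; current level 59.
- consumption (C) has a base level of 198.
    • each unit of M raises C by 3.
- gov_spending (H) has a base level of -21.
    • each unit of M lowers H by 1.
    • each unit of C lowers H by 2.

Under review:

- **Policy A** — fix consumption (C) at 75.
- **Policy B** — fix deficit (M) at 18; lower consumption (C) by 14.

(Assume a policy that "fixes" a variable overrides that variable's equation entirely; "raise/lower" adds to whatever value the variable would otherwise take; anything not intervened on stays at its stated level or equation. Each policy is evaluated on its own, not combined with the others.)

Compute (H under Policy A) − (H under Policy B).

Policy A (C := 75):
  M = 59
  C = 75
  H = -21 − 59 − 2·75 = -230
Policy B (M := 18, C − 14):
  M = 18
  C = 198 + 3·18 (−14 from intervention) = 238
  H = -21 − 18 − 2·238 = -515
H: -230 − (-515) = 285

285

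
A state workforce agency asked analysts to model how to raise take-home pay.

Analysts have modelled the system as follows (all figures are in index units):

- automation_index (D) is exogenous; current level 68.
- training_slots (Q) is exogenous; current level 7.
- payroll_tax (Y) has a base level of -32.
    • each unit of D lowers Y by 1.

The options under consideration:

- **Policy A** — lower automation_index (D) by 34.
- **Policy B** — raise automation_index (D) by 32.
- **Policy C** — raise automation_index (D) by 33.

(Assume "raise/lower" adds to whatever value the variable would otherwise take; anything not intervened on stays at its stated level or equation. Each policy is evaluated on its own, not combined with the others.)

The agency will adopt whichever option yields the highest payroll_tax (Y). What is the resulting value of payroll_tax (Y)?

-66

Policy A (D − 34):
  D = 68 − 34 = 34
  Y = -32 − 34 = -66
Policy B (D + 32):
  D = 68 + 32 = 100
  Y = -32 − 100 = -132
Policy C (D + 33):
  D = 68 + 33 = 101
  Y = -32 − 101 = -133
Comparing — Policy A: Y=-66, Policy B: Y=-132, Policy C: Y=-133. Highest is -66 (Policy A).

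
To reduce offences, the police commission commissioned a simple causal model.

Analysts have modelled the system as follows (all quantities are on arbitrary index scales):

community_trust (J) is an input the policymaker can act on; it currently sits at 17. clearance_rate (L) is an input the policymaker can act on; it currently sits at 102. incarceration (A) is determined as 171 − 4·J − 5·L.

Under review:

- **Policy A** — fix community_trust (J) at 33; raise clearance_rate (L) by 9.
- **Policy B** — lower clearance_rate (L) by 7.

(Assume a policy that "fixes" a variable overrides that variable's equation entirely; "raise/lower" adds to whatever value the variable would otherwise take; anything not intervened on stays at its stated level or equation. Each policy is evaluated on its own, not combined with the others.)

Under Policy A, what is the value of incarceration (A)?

-516

Policy A (J := 33, L + 9):
  J = 33
  L = 102 + 9 = 111
  A = 171 − 4·33 − 5·111 = -516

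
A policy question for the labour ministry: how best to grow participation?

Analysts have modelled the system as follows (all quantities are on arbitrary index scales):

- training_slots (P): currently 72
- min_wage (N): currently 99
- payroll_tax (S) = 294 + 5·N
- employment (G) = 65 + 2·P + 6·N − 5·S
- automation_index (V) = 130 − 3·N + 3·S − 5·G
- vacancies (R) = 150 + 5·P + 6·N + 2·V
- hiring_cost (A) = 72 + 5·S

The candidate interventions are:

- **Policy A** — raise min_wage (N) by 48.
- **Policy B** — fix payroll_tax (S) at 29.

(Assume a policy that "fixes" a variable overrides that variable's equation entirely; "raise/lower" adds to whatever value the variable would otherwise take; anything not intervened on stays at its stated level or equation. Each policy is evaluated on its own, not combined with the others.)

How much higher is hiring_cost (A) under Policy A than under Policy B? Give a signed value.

5000

Policy A (N + 48):
  N = 99 + 48 = 147
  S = 294 + 5·147 = 1029
  A = 72 + 5·1029 = 5217
Policy B (S := 29):
  N = 99
  S = 29
  A = 72 + 5·29 = 217
A: 5217 − 217 = 5000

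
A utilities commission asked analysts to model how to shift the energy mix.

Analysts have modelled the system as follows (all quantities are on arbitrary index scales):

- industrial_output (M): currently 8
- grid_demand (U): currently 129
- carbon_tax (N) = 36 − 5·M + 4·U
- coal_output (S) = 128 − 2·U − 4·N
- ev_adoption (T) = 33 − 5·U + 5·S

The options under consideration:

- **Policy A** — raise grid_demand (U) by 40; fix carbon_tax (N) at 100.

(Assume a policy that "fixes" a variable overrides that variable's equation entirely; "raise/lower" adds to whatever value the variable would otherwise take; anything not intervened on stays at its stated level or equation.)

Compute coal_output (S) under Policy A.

Policy A (U + 40, N := 100):
  M = 8
  U = 129 + 40 = 169
  N = 100
  S = 128 − 2·169 − 4·100 = -610

-610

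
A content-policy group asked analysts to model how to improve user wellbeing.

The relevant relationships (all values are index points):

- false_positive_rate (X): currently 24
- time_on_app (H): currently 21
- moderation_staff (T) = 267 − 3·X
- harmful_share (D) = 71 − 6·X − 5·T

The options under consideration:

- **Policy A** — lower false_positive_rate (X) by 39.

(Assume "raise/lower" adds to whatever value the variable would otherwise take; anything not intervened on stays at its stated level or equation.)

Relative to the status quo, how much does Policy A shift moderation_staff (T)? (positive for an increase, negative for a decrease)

Baseline:
  X = 24
  T = 267 − 3·24 = 195
Policy A (X − 39):
  X = 24 − 39 = -15
  T = 267 − 3·(-15) = 312
Change in T: 312 − 195 = 117

117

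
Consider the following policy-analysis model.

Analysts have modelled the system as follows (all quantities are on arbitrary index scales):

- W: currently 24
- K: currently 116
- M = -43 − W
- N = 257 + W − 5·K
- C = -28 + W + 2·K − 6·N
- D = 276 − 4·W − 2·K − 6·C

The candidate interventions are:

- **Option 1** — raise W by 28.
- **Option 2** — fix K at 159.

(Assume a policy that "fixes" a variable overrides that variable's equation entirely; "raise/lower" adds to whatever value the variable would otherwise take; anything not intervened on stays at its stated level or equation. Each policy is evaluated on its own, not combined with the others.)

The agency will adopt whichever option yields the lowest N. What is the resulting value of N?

Option 1 (W + 28):
  W = 24 + 28 = 52
  K = 116
  N = 257 + 52 − 5·116 = -271
Option 2 (K := 159):
  W = 24
  K = 159
  N = 257 + 24 − 5·159 = -514
Comparing — Option 1: N=-271, Option 2: N=-514. Lowest is -514 (Option 2).

-514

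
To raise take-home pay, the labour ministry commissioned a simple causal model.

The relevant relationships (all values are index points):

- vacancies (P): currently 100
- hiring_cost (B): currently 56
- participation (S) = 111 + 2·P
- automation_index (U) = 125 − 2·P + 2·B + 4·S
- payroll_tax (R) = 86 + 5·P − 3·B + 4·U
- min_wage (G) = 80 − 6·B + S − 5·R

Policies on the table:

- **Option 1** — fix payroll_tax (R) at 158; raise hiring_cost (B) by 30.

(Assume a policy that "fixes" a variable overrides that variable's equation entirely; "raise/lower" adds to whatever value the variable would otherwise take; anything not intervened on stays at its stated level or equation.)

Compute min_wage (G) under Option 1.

-915

Option 1 (R := 158, B + 30):
  P = 100
  B = 56 + 30 = 86
  S = 111 + 2·100 = 311
  U = 125 − 2·100 + 2·86 + 4·311 = 1341
  R = 158
  G = 80 − 6·86 + 311 − 5·158 = -915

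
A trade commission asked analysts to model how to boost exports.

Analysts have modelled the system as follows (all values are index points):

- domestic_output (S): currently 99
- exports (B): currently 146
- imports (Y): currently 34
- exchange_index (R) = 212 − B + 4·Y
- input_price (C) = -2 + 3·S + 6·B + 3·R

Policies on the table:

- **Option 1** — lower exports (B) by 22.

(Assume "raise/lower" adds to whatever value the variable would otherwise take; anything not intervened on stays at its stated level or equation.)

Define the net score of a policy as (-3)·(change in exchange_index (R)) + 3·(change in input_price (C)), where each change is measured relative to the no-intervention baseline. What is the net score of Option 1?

-264

Baseline:
  S = 99
  B = 146
  Y = 34
  R = 212 − 146 + 4·34 = 202
  C = -2 + 3·99 + 6·146 + 3·202 = 1777
Option 1 (B − 22):
  S = 99
  B = 146 − 22 = 124
  Y = 34
  R = 212 − 124 + 4·34 = 224
  C = -2 + 3·99 + 6·124 + 3·224 = 1711
ΔR = 224 − 202 = 22; ΔC = 1711 − 1777 = -66
Score = (-3)·22 + 3·(-66) = -264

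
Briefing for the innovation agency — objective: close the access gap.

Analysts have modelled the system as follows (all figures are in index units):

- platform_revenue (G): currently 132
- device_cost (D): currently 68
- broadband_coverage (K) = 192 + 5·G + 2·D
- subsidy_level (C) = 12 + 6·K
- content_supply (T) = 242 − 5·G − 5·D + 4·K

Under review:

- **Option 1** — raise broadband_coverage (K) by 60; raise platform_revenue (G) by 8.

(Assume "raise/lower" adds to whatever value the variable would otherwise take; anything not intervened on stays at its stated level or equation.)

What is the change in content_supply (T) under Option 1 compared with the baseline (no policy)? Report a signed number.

Baseline:
  G = 132
  D = 68
  K = 192 + 5·132 + 2·68 = 988
  T = 242 − 5·132 − 5·68 + 4·988 = 3194
Option 1 (K + 60, G + 8):
  G = 132 + 8 = 140
  D = 68
  K = 192 + 5·140 + 2·68 (+60 from intervention) = 1088
  T = 242 − 5·140 − 5·68 + 4·1088 = 3554
Change in T: 3554 − 3194 = 360

360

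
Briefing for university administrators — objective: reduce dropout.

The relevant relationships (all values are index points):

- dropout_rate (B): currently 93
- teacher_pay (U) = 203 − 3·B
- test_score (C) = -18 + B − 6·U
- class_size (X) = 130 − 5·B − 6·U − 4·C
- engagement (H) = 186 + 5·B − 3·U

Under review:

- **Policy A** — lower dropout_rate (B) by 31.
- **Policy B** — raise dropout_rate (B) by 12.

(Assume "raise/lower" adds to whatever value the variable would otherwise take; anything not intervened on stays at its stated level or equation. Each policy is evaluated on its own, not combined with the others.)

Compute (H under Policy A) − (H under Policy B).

-602

Policy A (B − 31):
  B = 93 − 31 = 62
  U = 203 − 3·62 = 17
  H = 186 + 5·62 − 3·17 = 445
Policy B (B + 12):
  B = 93 + 12 = 105
  U = 203 − 3·105 = -112
  H = 186 + 5·105 − 3·(-112) = 1047
H: 445 − 1047 = -602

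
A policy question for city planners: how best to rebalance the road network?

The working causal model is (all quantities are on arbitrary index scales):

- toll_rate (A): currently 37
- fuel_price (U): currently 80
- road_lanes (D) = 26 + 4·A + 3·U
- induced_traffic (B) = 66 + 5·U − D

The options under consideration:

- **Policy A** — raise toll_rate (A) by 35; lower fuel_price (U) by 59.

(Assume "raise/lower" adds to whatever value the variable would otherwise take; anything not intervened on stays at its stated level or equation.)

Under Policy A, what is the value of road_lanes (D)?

Policy A (A + 35, U − 59):
  A = 37 + 35 = 72
  U = 80 − 59 = 21
  D = 26 + 4·72 + 3·21 = 377

377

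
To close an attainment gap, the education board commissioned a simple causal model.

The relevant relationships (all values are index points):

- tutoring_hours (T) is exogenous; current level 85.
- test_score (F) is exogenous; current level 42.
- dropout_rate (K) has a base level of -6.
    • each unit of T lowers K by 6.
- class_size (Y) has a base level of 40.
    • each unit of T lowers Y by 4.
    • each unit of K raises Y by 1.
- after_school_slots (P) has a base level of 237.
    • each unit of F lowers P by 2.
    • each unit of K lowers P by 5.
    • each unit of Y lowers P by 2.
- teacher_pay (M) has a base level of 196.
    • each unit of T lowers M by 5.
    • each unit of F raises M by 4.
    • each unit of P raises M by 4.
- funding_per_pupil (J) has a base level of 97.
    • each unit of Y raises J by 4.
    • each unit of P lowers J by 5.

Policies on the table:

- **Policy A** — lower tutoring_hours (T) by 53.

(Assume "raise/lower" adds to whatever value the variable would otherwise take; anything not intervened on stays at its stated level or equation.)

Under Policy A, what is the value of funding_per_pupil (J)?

Policy A (T − 53):
  T = 85 − 53 = 32
  F = 42
  K = -6 − 6·32 = -198
  Y = 40 − 4·32 + (-198) = -286
  P = 237 − 2·42 − 5·(-198) − 2·(-286) = 1715
  J = 97 + 4·(-286) − 5·1715 = -9622

-9622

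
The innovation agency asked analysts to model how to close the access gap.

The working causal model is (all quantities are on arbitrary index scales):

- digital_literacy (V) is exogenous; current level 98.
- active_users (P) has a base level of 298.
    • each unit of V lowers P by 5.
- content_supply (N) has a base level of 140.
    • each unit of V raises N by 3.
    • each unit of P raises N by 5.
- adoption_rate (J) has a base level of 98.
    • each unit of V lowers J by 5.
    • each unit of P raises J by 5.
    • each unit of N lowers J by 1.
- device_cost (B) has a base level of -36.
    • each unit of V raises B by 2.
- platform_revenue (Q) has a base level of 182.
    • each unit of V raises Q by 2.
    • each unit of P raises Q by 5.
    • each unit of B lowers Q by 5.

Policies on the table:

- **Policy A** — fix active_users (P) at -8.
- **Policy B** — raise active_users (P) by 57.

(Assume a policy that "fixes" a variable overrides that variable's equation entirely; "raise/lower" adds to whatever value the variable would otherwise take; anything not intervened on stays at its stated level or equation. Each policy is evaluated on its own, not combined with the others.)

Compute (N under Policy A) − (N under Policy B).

635

Policy A (P := -8):
  V = 98
  P = -8
  N = 140 + 3·98 + 5·(-8) = 394
Policy B (P + 57):
  V = 98
  P = 298 − 5·98 (+57 from intervention) = -135
  N = 140 + 3·98 + 5·(-135) = -241
N: 394 − (-241) = 635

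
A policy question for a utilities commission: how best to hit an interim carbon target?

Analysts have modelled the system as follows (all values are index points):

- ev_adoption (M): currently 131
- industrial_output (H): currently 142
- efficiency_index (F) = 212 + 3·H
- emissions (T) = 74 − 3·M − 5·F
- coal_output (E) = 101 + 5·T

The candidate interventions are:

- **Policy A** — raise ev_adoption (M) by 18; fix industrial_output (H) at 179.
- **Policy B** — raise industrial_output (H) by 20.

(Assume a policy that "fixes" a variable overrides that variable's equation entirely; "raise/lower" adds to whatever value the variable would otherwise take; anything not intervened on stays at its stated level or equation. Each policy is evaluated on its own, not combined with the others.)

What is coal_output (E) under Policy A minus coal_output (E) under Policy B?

Policy A (M + 18, H := 179):
  M = 131 + 18 = 149
  H = 179
  F = 212 + 3·179 = 749
  T = 74 − 3·149 − 5·749 = -4118
  E = 101 + 5·(-4118) = -20489
Policy B (H + 20):
  M = 131
  H = 142 + 20 = 162
  F = 212 + 3·162 = 698
  T = 74 − 3·131 − 5·698 = -3809
  E = 101 + 5·(-3809) = -18944
E: -20489 − (-18944) = -1545

-1545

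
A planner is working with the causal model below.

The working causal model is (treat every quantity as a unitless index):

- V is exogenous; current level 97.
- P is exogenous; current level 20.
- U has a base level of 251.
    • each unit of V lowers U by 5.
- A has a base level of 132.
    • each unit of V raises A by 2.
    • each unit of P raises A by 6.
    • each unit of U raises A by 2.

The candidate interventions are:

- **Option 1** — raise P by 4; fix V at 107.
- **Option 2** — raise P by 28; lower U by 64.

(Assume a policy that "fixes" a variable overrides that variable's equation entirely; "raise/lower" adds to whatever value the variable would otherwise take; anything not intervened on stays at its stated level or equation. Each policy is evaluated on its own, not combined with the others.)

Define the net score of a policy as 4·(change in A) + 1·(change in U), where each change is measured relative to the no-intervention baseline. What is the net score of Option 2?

Baseline:
  V = 97
  P = 20
  U = 251 − 5·97 = -234
  A = 132 + 2·97 + 6·20 + 2·(-234) = -22
Option 2 (P + 28, U − 64):
  V = 97
  P = 20 + 28 = 48
  U = 251 − 5·97 (−64 from intervention) = -298
  A = 132 + 2·97 + 6·48 + 2·(-298) = 18
ΔA = 18 − (-22) = 40; ΔU = -298 − (-234) = -64
Score = 4·40 + 1·(-64) = 96

96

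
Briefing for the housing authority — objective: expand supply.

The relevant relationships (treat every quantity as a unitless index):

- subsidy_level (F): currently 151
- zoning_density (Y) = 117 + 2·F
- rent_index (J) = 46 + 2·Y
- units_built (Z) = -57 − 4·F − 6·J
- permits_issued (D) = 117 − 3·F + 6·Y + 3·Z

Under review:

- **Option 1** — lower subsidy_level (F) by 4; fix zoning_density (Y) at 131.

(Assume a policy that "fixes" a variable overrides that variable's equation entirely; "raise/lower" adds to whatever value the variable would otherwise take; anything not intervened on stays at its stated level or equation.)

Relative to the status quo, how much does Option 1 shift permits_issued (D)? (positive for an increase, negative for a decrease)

Baseline:
  F = 151
  Y = 117 + 2·151 = 419
  J = 46 + 2·419 = 884
  Z = -57 − 4·151 − 6·884 = -5965
  D = 117 − 3·151 + 6·419 + 3·(-5965) = -15717
Option 1 (F − 4, Y := 131):
  F = 151 − 4 = 147
  Y = 131
  J = 46 + 2·131 = 308
  Z = -57 − 4·147 − 6·308 = -2493
  D = 117 − 3·147 + 6·131 + 3·(-2493) = -7017
Change in D: -7017 − (-15717) = 8700

8700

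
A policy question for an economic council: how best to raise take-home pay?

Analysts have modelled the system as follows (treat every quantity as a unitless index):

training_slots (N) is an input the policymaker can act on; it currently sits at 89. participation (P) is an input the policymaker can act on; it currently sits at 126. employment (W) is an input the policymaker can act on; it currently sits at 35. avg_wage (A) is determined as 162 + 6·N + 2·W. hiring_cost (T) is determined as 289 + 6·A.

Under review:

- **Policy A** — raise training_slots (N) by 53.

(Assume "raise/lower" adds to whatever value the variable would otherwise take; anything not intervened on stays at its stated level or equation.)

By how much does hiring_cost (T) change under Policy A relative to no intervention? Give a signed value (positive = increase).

1908

Baseline:
  N = 89
  W = 35
  A = 162 + 6·89 + 2·35 = 766
  T = 289 + 6·766 = 4885
Policy A (N + 53):
  N = 89 + 53 = 142
  W = 35
  A = 162 + 6·142 + 2·35 = 1084
  T = 289 + 6·1084 = 6793
Change in T: 6793 − 4885 = 1908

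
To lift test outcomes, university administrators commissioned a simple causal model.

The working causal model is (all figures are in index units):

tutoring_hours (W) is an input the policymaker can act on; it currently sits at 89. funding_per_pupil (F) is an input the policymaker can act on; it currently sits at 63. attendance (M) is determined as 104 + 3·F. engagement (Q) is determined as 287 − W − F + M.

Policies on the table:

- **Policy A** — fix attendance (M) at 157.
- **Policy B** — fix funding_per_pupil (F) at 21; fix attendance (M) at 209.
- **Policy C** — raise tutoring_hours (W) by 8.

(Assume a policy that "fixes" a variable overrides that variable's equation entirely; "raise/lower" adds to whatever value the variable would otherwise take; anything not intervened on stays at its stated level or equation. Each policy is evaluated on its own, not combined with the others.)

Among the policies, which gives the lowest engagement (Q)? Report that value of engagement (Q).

292

Policy A (M := 157):
  W = 89
  F = 63
  M = 157
  Q = 287 − 89 − 63 + 157 = 292
Policy B (F := 21, M := 209):
  W = 89
  F = 21
  M = 209
  Q = 287 − 89 − 21 + 209 = 386
Policy C (W + 8):
  W = 89 + 8 = 97
  F = 63
  M = 104 + 3·63 = 293
  Q = 287 − 97 − 63 + 293 = 420
Comparing — Policy A: Q=292, Policy B: Q=386, Policy C: Q=420. Lowest is 292 (Policy A).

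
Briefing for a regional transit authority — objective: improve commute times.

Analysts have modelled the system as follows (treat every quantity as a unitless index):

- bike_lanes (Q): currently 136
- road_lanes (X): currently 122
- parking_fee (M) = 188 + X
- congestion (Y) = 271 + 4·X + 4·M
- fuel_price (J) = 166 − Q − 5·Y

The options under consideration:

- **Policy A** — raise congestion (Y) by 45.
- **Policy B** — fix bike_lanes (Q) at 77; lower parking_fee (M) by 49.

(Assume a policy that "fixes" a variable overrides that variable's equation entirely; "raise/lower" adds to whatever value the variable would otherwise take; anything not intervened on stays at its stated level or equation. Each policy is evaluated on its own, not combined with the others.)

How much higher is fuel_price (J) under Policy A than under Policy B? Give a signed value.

Policy A (Y + 45):
  Q = 136
  X = 122
  M = 188 + 122 = 310
  Y = 271 + 4·122 + 4·310 (+45 from intervention) = 2044
  J = 166 − 136 − 5·2044 = -10190
Policy B (Q := 77, M − 49):
  Q = 77
  X = 122
  M = 188 + 122 (−49 from intervention) = 261
  Y = 271 + 4·122 + 4·261 = 1803
  J = 166 − 77 − 5·1803 = -8926
J: -10190 − (-8926) = -1264

-1264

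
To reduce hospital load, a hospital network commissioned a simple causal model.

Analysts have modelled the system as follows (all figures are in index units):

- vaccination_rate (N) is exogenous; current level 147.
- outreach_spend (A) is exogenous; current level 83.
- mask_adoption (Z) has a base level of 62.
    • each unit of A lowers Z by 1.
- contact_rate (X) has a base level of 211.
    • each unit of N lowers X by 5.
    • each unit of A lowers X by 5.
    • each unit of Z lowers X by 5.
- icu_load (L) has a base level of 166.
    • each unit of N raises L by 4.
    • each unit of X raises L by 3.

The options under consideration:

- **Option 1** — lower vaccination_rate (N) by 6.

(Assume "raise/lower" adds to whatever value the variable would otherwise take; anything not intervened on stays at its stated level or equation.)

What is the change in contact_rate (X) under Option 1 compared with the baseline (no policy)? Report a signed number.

Baseline:
  N = 147
  A = 83
  Z = 62 − 83 = -21
  X = 211 − 5·147 − 5·83 − 5·(-21) = -834
Option 1 (N − 6):
  N = 147 − 6 = 141
  A = 83
  Z = 62 − 83 = -21
  X = 211 − 5·141 − 5·83 − 5·(-21) = -804
Change in X: -804 − (-834) = 30

30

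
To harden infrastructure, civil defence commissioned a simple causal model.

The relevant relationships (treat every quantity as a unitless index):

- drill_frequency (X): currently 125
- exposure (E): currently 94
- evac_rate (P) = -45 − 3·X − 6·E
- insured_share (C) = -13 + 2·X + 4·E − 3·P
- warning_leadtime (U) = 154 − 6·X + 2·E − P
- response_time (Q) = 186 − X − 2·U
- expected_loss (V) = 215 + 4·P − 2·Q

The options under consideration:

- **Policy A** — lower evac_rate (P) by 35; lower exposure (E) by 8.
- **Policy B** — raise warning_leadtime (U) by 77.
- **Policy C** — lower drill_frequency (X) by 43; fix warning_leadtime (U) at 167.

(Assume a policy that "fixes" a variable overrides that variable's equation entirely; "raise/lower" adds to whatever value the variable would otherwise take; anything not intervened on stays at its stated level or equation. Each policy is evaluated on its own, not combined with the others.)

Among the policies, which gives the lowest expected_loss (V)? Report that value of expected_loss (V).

-2745

Policy A (P − 35, E − 8):
  X = 125
  E = 94 − 8 = 86
  P = -45 − 3·125 − 6·86 (−35 from intervention) = -971
  U = 154 − 6·125 + 2·86 − (-971) = 547
  Q = 186 − 125 − 2·547 = -1033
  V = 215 + 4·(-971) − 2·(-1033) = -1603
Policy B (U + 77):
  X = 125
  E = 94
  P = -45 − 3·125 − 6·94 = -984
  U = 154 − 6·125 + 2·94 − (-984) (+77 from intervention) = 653
  Q = 186 − 125 − 2·653 = -1245
  V = 215 + 4·(-984) − 2·(-1245) = -1231
Policy C (X − 43, U := 167):
  X = 125 − 43 = 82
  E = 94
  P = -45 − 3·82 − 6·94 = -855
  U = 167
  Q = 186 − 82 − 2·167 = -230
  V = 215 + 4·(-855) − 2·(-230) = -2745
Comparing — Policy A: V=-1603, Policy B: V=-1231, Policy C: V=-2745. Lowest is -2745 (Policy C).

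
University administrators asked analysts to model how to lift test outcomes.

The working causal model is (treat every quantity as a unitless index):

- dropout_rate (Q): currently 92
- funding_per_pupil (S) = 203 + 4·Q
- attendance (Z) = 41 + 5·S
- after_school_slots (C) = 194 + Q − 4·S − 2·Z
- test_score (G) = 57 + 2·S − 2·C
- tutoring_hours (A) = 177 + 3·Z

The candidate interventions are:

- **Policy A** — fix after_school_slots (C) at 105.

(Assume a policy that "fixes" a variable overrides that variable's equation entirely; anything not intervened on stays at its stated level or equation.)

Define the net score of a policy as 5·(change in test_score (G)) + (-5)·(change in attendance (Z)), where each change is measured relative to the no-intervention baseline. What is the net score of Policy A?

Baseline:
  Q = 92
  S = 203 + 4·92 = 571
  Z = 41 + 5·571 = 2896
  C = 194 + 92 − 4·571 − 2·2896 = -7790
  G = 57 + 2·571 − 2·(-7790) = 16779
Policy A (C := 105):
  Q = 92
  S = 203 + 4·92 = 571
  Z = 41 + 5·571 = 2896
  C = 105
  G = 57 + 2·571 − 2·105 = 989
ΔG = 989 − 16779 = -15790; ΔZ = 2896 − 2896 = 0
Score = 5·(-15790) + (-5)·0 = -78950

-78950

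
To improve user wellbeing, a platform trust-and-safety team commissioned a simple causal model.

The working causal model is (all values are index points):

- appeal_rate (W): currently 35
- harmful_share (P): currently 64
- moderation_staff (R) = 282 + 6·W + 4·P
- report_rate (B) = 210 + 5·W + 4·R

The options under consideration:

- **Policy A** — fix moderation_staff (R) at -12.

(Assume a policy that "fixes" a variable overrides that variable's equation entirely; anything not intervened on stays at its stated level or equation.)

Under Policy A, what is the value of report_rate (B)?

Policy A (R := -12):
  W = 35
  P = 64
  R = -12
  B = 210 + 5·35 + 4·(-12) = 337

337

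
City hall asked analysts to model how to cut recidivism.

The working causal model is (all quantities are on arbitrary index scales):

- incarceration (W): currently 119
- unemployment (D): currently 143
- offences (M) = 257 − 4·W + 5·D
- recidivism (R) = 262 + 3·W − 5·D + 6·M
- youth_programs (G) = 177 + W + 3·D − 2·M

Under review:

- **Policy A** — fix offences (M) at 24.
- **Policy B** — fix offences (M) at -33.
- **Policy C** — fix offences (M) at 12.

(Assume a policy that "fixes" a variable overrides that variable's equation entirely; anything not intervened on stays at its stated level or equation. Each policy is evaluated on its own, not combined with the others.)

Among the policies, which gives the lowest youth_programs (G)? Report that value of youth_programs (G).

677

Policy A (M := 24):
  W = 119
  D = 143
  M = 24
  G = 177 + 119 + 3·143 − 2·24 = 677
Policy B (M := -33):
  W = 119
  D = 143
  M = -33
  G = 177 + 119 + 3·143 − 2·(-33) = 791
Policy C (M := 12):
  W = 119
  D = 143
  M = 12
  G = 177 + 119 + 3·143 − 2·12 = 701
Comparing — Policy A: G=677, Policy B: G=791, Policy C: G=701. Lowest is 677 (Policy A).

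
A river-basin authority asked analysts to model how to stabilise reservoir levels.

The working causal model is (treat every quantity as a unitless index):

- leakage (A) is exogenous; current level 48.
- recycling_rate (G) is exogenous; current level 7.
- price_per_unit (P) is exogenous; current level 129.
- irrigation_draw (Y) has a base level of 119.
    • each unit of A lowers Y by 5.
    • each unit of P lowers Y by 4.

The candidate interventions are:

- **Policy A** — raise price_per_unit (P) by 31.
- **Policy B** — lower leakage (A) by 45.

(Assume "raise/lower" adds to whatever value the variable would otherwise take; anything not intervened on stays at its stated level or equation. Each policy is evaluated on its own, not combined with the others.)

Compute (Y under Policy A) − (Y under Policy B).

Policy A (P + 31):
  A = 48
  P = 129 + 31 = 160
  Y = 119 − 5·48 − 4·160 = -761
Policy B (A − 45):
  A = 48 − 45 = 3
  P = 129
  Y = 119 − 5·3 − 4·129 = -412
Y: -761 − (-412) = -349

-349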